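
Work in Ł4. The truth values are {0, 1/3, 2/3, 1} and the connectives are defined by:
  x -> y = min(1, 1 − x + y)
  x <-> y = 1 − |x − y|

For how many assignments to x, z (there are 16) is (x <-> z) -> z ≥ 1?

9

x = 0, z = 0 ↦ 0  <
x = 0, z = 1/3 ↦ 2/3  <
x = 0, z = 2/3 ↦ 1  ≥
x = 0, z = 1 ↦ 1  ≥
x = 1/3, z = 0 ↦ 1/3  <
x = 1/3, z = 1/3 ↦ 1/3  <
x = 1/3, z = 2/3 ↦ 1  ≥
x = 1/3, z = 1 ↦ 1  ≥
x = 2/3, z = 0 ↦ 2/3  <
x = 2/3, z = 1/3 ↦ 2/3  <
x = 2/3, z = 2/3 ↦ 2/3  <
x = 2/3, z = 1 ↦ 1  ≥
x = 1, z = 0 ↦ 1  ≥
x = 1, z = 1/3 ↦ 1  ≥
x = 1, z = 2/3 ↦ 1  ≥
x = 1, z = 1 ↦ 1  ≥
So 9 of the 16 assignments meet the threshold.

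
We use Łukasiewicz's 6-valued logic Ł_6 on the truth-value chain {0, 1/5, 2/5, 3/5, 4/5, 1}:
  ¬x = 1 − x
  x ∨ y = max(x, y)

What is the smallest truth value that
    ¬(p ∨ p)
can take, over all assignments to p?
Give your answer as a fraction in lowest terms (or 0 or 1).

Take p = 1:
p ∨ p = 1 ∨ 1 = 1
¬(p ∨ p) = ¬1 = 0
No assignment yields a value below 0, so this is the minimum.

0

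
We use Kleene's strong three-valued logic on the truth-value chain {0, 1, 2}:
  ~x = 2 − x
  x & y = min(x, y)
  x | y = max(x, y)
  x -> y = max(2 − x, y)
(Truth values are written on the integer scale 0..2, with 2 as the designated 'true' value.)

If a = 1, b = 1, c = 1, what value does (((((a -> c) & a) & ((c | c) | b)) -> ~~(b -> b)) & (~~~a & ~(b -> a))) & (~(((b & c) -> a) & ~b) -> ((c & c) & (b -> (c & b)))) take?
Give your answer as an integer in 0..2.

a -> c = 1 -> 1 = 1
(a -> c) & a = 1 & 1 = 1
c | c = 1 | 1 = 1
(c | c) | b = 1 | 1 = 1
((a -> c) & a) & ((c | c) | b) = 1 & 1 = 1
b -> b = 1 -> 1 = 1
~(b -> b) = ~1 = 1
~~(b -> b) = ~1 = 1
(((a -> c) & a) & ((c | c) | b)) -> ~~(b -> b) = 1 -> 1 = 1
~a = ~1 = 1
~~a = ~1 = 1
~~~a = ~1 = 1
b -> a = 1 -> 1 = 1
~(b -> a) = ~1 = 1
~~~a & ~(b -> a) = 1 & 1 = 1
((((a -> c) & a) & ((c | c) | b)) -> ~~(b -> b)) & (~~~a & ~(b -> a)) = 1 & 1 = 1
b & c = 1 & 1 = 1
(b & c) -> a = 1 -> 1 = 1
~b = ~1 = 1
((b & c) -> a) & ~b = 1 & 1 = 1
~(((b & c) -> a) & ~b) = ~1 = 1
c & c = 1 & 1 = 1
c & b = 1 & 1 = 1
b -> (c & b) = 1 -> 1 = 1
(c & c) & (b -> (c & b)) = 1 & 1 = 1
~(((b & c) -> a) & ~b) -> ((c & c) & (b -> (c & b))) = 1 -> 1 = 1
(((((a -> c) & a) & ((c | c) | b)) -> ~~(b -> b)) & (~~~a & ~(b -> a))) & (~(((b & c) -> a) & ~b) -> ((c & c) & (b -> (c & b)))) = 1 & 1 = 1

1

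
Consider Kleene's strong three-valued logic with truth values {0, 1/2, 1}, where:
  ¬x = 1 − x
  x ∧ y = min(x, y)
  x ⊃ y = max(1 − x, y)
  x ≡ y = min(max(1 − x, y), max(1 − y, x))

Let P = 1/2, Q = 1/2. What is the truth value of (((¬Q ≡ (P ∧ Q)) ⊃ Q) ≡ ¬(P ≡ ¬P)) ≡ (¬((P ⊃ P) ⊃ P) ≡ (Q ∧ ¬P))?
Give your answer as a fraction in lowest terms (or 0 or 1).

1/2

¬Q = ¬1/2 = 1/2
P ∧ Q = 1/2 ∧ 1/2 = 1/2
¬Q ≡ (P ∧ Q) = 1/2 ≡ 1/2 = 1/2
(¬Q ≡ (P ∧ Q)) ⊃ Q = 1/2 ⊃ 1/2 = 1/2
¬P = ¬1/2 = 1/2
P ≡ ¬P = 1/2 ≡ 1/2 = 1/2
¬(P ≡ ¬P) = ¬1/2 = 1/2
((¬Q ≡ (P ∧ Q)) ⊃ Q) ≡ ¬(P ≡ ¬P) = 1/2 ≡ 1/2 = 1/2
P ⊃ P = 1/2 ⊃ 1/2 = 1/2
(P ⊃ P) ⊃ P = 1/2 ⊃ 1/2 = 1/2
¬((P ⊃ P) ⊃ P) = ¬1/2 = 1/2
¬P = ¬1/2 = 1/2
Q ∧ ¬P = 1/2 ∧ 1/2 = 1/2
¬((P ⊃ P) ⊃ P) ≡ (Q ∧ ¬P) = 1/2 ≡ 1/2 = 1/2
(((¬Q ≡ (P ∧ Q)) ⊃ Q) ≡ ¬(P ≡ ¬P)) ≡ (¬((P ⊃ P) ⊃ P) ≡ (Q ∧ ¬P)) = 1/2 ≡ 1/2 = 1/2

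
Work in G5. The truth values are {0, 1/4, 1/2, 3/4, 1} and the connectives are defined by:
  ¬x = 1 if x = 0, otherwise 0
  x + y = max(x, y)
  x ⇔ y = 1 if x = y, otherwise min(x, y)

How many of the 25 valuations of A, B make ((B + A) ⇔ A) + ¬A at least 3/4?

20

value 1: 19 assignments (counts)
value 3/4: 1 assignment (counts)
value 1/2: 2 assignments
value 1/4: 3 assignments
So 20 of the 25 assignments meet the threshold.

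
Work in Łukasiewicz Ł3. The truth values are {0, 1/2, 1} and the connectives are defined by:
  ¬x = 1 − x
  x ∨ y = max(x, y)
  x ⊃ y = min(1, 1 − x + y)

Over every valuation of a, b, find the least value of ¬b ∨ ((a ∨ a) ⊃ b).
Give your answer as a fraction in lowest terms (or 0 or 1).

Take a = 1, b = 1/2:
¬b = ¬1/2 = 1/2
a ∨ a = 1 ∨ 1 = 1
(a ∨ a) ⊃ b = 1 ⊃ 1/2 = 1/2
¬b ∨ ((a ∨ a) ⊃ b) = 1/2 ∨ 1/2 = 1/2
No assignment yields a value below 1/2, so this is the minimum.

1/2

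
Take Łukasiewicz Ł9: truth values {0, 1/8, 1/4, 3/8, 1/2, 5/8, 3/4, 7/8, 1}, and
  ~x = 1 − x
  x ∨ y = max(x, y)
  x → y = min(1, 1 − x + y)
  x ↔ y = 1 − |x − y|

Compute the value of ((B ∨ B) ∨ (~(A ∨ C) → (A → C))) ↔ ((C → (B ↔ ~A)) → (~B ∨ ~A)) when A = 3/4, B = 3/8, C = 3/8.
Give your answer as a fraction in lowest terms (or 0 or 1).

5/8

B ∨ B = 3/8 ∨ 3/8 = 3/8
A ∨ C = 3/4 ∨ 3/8 = 3/4
~(A ∨ C) = ~3/4 = 1/4
A → C = 3/4 → 3/8 = 5/8
~(A ∨ C) → (A → C) = 1/4 → 5/8 = 1
(B ∨ B) ∨ (~(A ∨ C) → (A → C)) = 3/8 ∨ 1 = 1
~A = ~3/4 = 1/4
B ↔ ~A = 3/8 ↔ 1/4 = 7/8
C → (B ↔ ~A) = 3/8 → 7/8 = 1
~B = ~3/8 = 5/8
~A = ~3/4 = 1/4
~B ∨ ~A = 5/8 ∨ 1/4 = 5/8
(C → (B ↔ ~A)) → (~B ∨ ~A) = 1 → 5/8 = 5/8
((B ∨ B) ∨ (~(A ∨ C) → (A → C))) ↔ ((C → (B ↔ ~A)) → (~B ∨ ~A)) = 1 ↔ 5/8 = 5/8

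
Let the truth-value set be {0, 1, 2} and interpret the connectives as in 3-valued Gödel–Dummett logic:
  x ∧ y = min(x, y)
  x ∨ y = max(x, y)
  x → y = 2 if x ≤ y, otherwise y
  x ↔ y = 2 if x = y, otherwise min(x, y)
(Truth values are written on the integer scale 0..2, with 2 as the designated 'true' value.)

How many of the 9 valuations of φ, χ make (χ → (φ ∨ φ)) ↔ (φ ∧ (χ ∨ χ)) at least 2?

4

φ = 0, χ = 0 ↦ 0  <
φ = 0, χ = 1 ↦ 2  ≥
φ = 0, χ = 2 ↦ 2  ≥
φ = 1, χ = 0 ↦ 0  <
φ = 1, χ = 1 ↦ 1  <
φ = 1, χ = 2 ↦ 2  ≥
φ = 2, χ = 0 ↦ 0  <
φ = 2, χ = 1 ↦ 1  <
φ = 2, χ = 2 ↦ 2  ≥
So 4 of the 9 assignments meet the threshold.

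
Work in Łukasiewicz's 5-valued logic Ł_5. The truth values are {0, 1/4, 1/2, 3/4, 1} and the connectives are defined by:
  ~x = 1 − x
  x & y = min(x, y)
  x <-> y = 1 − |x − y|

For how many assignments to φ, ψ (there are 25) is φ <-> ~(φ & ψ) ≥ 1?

5

value 1: 5 assignments (counts)
value 3/4: 4 assignments
value 1/2: 8 assignments
value 1/4: 2 assignments
value 0: 6 assignments
So 5 of the 25 assignments meet the threshold.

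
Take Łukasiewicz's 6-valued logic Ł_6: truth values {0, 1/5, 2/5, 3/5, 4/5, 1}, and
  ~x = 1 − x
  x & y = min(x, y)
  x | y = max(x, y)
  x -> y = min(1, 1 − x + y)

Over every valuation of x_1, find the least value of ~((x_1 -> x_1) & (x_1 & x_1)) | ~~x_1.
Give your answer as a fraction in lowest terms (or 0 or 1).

Take x_1 = 2/5:
x_1 -> x_1 = 2/5 -> 2/5 = 1
x_1 & x_1 = 2/5 & 2/5 = 2/5
(x_1 -> x_1) & (x_1 & x_1) = 1 & 2/5 = 2/5
~((x_1 -> x_1) & (x_1 & x_1)) = ~2/5 = 3/5
~x_1 = ~2/5 = 3/5
~~x_1 = ~3/5 = 2/5
~((x_1 -> x_1) & (x_1 & x_1)) | ~~x_1 = 3/5 | 2/5 = 3/5
No assignment yields a value below 3/5, so this is the minimum.

3/5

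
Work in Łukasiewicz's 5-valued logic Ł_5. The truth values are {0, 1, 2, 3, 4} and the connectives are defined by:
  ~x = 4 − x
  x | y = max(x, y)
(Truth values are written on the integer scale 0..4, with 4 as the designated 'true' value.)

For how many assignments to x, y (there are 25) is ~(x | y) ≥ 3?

value 4: 1 assignment (counts)
value 3: 3 assignments (counts)
value 2: 5 assignments
value 1: 7 assignments
value 0: 9 assignments
So 4 of the 25 assignments meet the threshold.

4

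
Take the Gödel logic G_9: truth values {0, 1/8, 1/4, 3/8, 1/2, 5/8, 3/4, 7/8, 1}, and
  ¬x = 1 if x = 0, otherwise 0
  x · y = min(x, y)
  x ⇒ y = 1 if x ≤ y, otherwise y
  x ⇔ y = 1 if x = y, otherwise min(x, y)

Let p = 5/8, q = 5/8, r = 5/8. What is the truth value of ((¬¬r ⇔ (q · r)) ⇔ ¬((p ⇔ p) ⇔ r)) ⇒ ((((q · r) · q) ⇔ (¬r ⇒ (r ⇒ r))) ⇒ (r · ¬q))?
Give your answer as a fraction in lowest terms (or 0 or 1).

1

¬r = ¬5/8 = 0
¬¬r = ¬0 = 1
q · r = 5/8 · 5/8 = 5/8
¬¬r ⇔ (q · r) = 1 ⇔ 5/8 = 5/8
p ⇔ p = 5/8 ⇔ 5/8 = 1
(p ⇔ p) ⇔ r = 1 ⇔ 5/8 = 5/8
¬((p ⇔ p) ⇔ r) = ¬5/8 = 0
(¬¬r ⇔ (q · r)) ⇔ ¬((p ⇔ p) ⇔ r) = 5/8 ⇔ 0 = 0
q · r = 5/8 · 5/8 = 5/8
(q · r) · q = 5/8 · 5/8 = 5/8
¬r = ¬5/8 = 0
r ⇒ r = 5/8 ⇒ 5/8 = 1
¬r ⇒ (r ⇒ r) = 0 ⇒ 1 = 1
((q · r) · q) ⇔ (¬r ⇒ (r ⇒ r)) = 5/8 ⇔ 1 = 5/8
¬q = ¬5/8 = 0
r · ¬q = 5/8 · 0 = 0
(((q · r) · q) ⇔ (¬r ⇒ (r ⇒ r))) ⇒ (r · ¬q) = 5/8 ⇒ 0 = 0
((¬¬r ⇔ (q · r)) ⇔ ¬((p ⇔ p) ⇔ r)) ⇒ ((((q · r) · q) ⇔ (¬r ⇒ (r ⇒ r))) ⇒ (r · ¬q)) = 0 ⇒ 0 = 1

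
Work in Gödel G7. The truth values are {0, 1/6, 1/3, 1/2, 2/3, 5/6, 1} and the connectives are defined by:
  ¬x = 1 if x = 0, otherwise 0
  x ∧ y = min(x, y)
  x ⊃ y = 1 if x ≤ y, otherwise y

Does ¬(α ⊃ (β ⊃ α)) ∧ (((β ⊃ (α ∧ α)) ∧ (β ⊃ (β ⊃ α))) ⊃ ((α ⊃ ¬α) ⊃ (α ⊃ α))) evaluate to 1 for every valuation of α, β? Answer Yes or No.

Counterexample: take α = 0, β = 0.
β ⊃ α = 0 ⊃ 0 = 1
α ⊃ (β ⊃ α) = 0 ⊃ 1 = 1
¬(α ⊃ (β ⊃ α)) = ¬1 = 0
α ∧ α = 0 ∧ 0 = 0
β ⊃ (α ∧ α) = 0 ⊃ 0 = 1
β ⊃ α = 0 ⊃ 0 = 1
β ⊃ (β ⊃ α) = 0 ⊃ 1 = 1
(β ⊃ (α ∧ α)) ∧ (β ⊃ (β ⊃ α)) = 1 ∧ 1 = 1
¬α = ¬0 = 1
α ⊃ ¬α = 0 ⊃ 1 = 1
α ⊃ α = 0 ⊃ 0 = 1
(α ⊃ ¬α) ⊃ (α ⊃ α) = 1 ⊃ 1 = 1
((β ⊃ (α ∧ α)) ∧ (β ⊃ (β ⊃ α))) ⊃ ((α ⊃ ¬α) ⊃ (α ⊃ α)) = 1 ⊃ 1 = 1
¬(α ⊃ (β ⊃ α)) ∧ (((β ⊃ (α ∧ α)) ∧ (β ⊃ (β ⊃ α))) ⊃ ((α ⊃ ¬α) ⊃ (α ⊃ α))) = 0 ∧ 1 = 0
This gives 0 ≠ 1.

No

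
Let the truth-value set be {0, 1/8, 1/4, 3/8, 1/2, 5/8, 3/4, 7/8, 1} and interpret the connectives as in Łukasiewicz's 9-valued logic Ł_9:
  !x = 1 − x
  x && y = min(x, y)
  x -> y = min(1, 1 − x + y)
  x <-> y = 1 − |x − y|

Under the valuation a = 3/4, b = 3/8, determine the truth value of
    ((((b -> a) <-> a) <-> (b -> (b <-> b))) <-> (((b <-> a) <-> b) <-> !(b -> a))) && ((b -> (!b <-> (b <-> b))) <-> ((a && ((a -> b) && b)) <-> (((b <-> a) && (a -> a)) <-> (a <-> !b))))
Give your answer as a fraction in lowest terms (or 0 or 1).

b -> a = 3/8 -> 3/4 = 1
(b -> a) <-> a = 1 <-> 3/4 = 3/4
b <-> b = 3/8 <-> 3/8 = 1
b -> (b <-> b) = 3/8 -> 1 = 1
((b -> a) <-> a) <-> (b -> (b <-> b)) = 3/4 <-> 1 = 3/4
b <-> a = 3/8 <-> 3/4 = 5/8
(b <-> a) <-> b = 5/8 <-> 3/8 = 3/4
b -> a = 3/8 -> 3/4 = 1
!(b -> a) = !1 = 0
((b <-> a) <-> b) <-> !(b -> a) = 3/4 <-> 0 = 1/4
(((b -> a) <-> a) <-> (b -> (b <-> b))) <-> (((b <-> a) <-> b) <-> !(b -> a)) = 3/4 <-> 1/4 = 1/2
!b = !3/8 = 5/8
b <-> b = 3/8 <-> 3/8 = 1
!b <-> (b <-> b) = 5/8 <-> 1 = 5/8
b -> (!b <-> (b <-> b)) = 3/8 -> 5/8 = 1
a -> b = 3/4 -> 3/8 = 5/8
(a -> b) && b = 5/8 && 3/8 = 3/8
a && ((a -> b) && b) = 3/4 && 3/8 = 3/8
b <-> a = 3/8 <-> 3/4 = 5/8
a -> a = 3/4 -> 3/4 = 1
(b <-> a) && (a -> a) = 5/8 && 1 = 5/8
!b = !3/8 = 5/8
a <-> !b = 3/4 <-> 5/8 = 7/8
((b <-> a) && (a -> a)) <-> (a <-> !b) = 5/8 <-> 7/8 = 3/4
(a && ((a -> b) && b)) <-> (((b <-> a) && (a -> a)) <-> (a <-> !b)) = 3/8 <-> 3/4 = 5/8
(b -> (!b <-> (b <-> b))) <-> ((a && ((a -> b) && b)) <-> (((b <-> a) && (a -> a)) <-> (a <-> !b))) = 1 <-> 5/8 = 5/8
((((b -> a) <-> a) <-> (b -> (b <-> b))) <-> (((b <-> a) <-> b) <-> !(b -> a))) && ((b -> (!b <-> (b <-> b))) <-> ((a && ((a -> b) && b)) <-> (((b <-> a) && (a -> a)) <-> (a <-> !b)))) = 1/2 && 5/8 = 1/2

1/2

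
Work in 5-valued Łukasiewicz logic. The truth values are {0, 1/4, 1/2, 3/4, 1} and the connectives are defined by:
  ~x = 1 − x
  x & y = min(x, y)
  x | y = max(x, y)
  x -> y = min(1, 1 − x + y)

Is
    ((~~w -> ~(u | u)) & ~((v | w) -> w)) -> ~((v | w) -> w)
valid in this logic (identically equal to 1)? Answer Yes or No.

Yes

At u = 1/4, v = 1/4, w = 1/2, for instance:
~w = ~1/2 = 1/2
~~w = ~1/2 = 1/2
u | u = 1/4 | 1/4 = 1/4
~(u | u) = ~1/4 = 3/4
~~w -> ~(u | u) = 1/2 -> 3/4 = 1
v | w = 1/4 | 1/2 = 1/2
(v | w) -> w = 1/2 -> 1/2 = 1
~((v | w) -> w) = ~1 = 0
(~~w -> ~(u | u)) & ~((v | w) -> w) = 1 & 0 = 0
((~~w -> ~(u | u)) & ~((v | w) -> w)) -> ~((v | w) -> w) = 0 -> 0 = 1
and checking the remaining 124 assignments likewise gives ≥ 1 in every case.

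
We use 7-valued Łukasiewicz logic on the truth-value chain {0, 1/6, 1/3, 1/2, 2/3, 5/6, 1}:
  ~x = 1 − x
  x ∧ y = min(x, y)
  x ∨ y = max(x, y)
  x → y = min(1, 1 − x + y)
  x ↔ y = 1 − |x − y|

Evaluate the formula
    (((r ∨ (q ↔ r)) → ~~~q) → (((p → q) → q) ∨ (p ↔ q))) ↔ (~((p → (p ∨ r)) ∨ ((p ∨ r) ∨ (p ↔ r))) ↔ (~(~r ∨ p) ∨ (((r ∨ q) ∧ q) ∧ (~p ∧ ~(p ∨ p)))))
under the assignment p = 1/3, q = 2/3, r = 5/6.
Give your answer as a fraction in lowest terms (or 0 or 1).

q ↔ r = 2/3 ↔ 5/6 = 5/6
r ∨ (q ↔ r) = 5/6 ∨ 5/6 = 5/6
~q = ~2/3 = 1/3
~~q = ~1/3 = 2/3
~~~q = ~2/3 = 1/3
(r ∨ (q ↔ r)) → ~~~q = 5/6 → 1/3 = 1/2
p → q = 1/3 → 2/3 = 1
(p → q) → q = 1 → 2/3 = 2/3
p ↔ q = 1/3 ↔ 2/3 = 2/3
((p → q) → q) ∨ (p ↔ q) = 2/3 ∨ 2/3 = 2/3
((r ∨ (q ↔ r)) → ~~~q) → (((p → q) → q) ∨ (p ↔ q)) = 1/2 → 2/3 = 1
p ∨ r = 1/3 ∨ 5/6 = 5/6
p → (p ∨ r) = 1/3 → 5/6 = 1
p ∨ r = 1/3 ∨ 5/6 = 5/6
p ↔ r = 1/3 ↔ 5/6 = 1/2
(p ∨ r) ∨ (p ↔ r) = 5/6 ∨ 1/2 = 5/6
(p → (p ∨ r)) ∨ ((p ∨ r) ∨ (p ↔ r)) = 1 ∨ 5/6 = 1
~((p → (p ∨ r)) ∨ ((p ∨ r) ∨ (p ↔ r))) = ~1 = 0
~r = ~5/6 = 1/6
~r ∨ p = 1/6 ∨ 1/3 = 1/3
~(~r ∨ p) = ~1/3 = 2/3
r ∨ q = 5/6 ∨ 2/3 = 5/6
(r ∨ q) ∧ q = 5/6 ∧ 2/3 = 2/3
~p = ~1/3 = 2/3
p ∨ p = 1/3 ∨ 1/3 = 1/3
~(p ∨ p) = ~1/3 = 2/3
~p ∧ ~(p ∨ p) = 2/3 ∧ 2/3 = 2/3
((r ∨ q) ∧ q) ∧ (~p ∧ ~(p ∨ p)) = 2/3 ∧ 2/3 = 2/3
~(~r ∨ p) ∨ (((r ∨ q) ∧ q) ∧ (~p ∧ ~(p ∨ p))) = 2/3 ∨ 2/3 = 2/3
~((p → (p ∨ r)) ∨ ((p ∨ r) ∨ (p ↔ r))) ↔ (~(~r ∨ p) ∨ (((r ∨ q) ∧ q) ∧ (~p ∧ ~(p ∨ p)))) = 0 ↔ 2/3 = 1/3
(((r ∨ (q ↔ r)) → ~~~q) → (((p → q) → q) ∨ (p ↔ q))) ↔ (~((p → (p ∨ r)) ∨ ((p ∨ r) ∨ (p ↔ r))) ↔ (~(~r ∨ p) ∨ (((r ∨ q) ∧ q) ∧ (~p ∧ ~(p ∨ p))))) = 1 ↔ 1/3 = 1/3

1/3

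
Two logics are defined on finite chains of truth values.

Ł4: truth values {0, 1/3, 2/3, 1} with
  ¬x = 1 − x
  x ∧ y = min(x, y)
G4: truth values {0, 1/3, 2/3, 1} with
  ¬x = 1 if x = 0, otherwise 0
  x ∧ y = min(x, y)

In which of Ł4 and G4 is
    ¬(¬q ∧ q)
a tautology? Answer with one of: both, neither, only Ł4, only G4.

only G4

In Ł4: at q = 1/3 the value is 2/3 — not a tautology.
In G4: every assignment gives 1 — tautology.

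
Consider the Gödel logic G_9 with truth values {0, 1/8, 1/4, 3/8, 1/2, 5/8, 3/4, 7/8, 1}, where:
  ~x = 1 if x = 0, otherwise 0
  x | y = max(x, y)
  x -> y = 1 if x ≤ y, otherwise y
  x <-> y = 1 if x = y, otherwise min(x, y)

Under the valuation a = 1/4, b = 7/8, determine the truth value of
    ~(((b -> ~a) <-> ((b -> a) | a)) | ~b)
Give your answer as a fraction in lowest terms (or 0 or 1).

~a = ~1/4 = 0
b -> ~a = 7/8 -> 0 = 0
b -> a = 7/8 -> 1/4 = 1/4
(b -> a) | a = 1/4 | 1/4 = 1/4
(b -> ~a) <-> ((b -> a) | a) = 0 <-> 1/4 = 0
~b = ~7/8 = 0
((b -> ~a) <-> ((b -> a) | a)) | ~b = 0 | 0 = 0
~(((b -> ~a) <-> ((b -> a) | a)) | ~b) = ~0 = 1

1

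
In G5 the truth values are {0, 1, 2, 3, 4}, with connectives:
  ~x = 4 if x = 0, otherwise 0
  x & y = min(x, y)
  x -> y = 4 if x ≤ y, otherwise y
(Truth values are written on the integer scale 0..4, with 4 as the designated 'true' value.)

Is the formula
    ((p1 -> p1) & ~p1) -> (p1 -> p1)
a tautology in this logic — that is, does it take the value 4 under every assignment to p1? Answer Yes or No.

p1 = 0 ↦ 4
p1 = 1 ↦ 4
p1 = 2 ↦ 4
p1 = 3 ↦ 4
p1 = 4 ↦ 4
Every assignment gives a value ≥ 4.

Yes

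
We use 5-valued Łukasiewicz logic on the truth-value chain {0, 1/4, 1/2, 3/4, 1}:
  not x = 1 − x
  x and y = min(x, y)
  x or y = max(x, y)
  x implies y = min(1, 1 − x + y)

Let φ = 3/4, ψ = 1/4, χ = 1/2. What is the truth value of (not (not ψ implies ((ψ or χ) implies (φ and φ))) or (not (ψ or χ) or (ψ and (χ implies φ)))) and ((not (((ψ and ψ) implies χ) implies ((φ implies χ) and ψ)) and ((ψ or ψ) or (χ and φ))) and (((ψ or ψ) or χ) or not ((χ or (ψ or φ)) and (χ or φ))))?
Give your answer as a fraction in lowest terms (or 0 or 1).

1/2

not ψ = not 1/4 = 3/4
ψ or χ = 1/4 or 1/2 = 1/2
φ and φ = 3/4 and 3/4 = 3/4
(ψ or χ) implies (φ and φ) = 1/2 implies 3/4 = 1
not ψ implies ((ψ or χ) implies (φ and φ)) = 3/4 implies 1 = 1
not (not ψ implies ((ψ or χ) implies (φ and φ))) = not 1 = 0
ψ or χ = 1/4 or 1/2 = 1/2
not (ψ or χ) = not 1/2 = 1/2
χ implies φ = 1/2 implies 3/4 = 1
ψ and (χ implies φ) = 1/4 and 1 = 1/4
not (ψ or χ) or (ψ and (χ implies φ)) = 1/2 or 1/4 = 1/2
not (not ψ implies ((ψ or χ) implies (φ and φ))) or (not (ψ or χ) or (ψ and (χ implies φ))) = 0 or 1/2 = 1/2
ψ and ψ = 1/4 and 1/4 = 1/4
(ψ and ψ) implies χ = 1/4 implies 1/2 = 1
φ implies χ = 3/4 implies 1/2 = 3/4
(φ implies χ) and ψ = 3/4 and 1/4 = 1/4
((ψ and ψ) implies χ) implies ((φ implies χ) and ψ) = 1 implies 1/4 = 1/4
not (((ψ and ψ) implies χ) implies ((φ implies χ) and ψ)) = not 1/4 = 3/4
ψ or ψ = 1/4 or 1/4 = 1/4
χ and φ = 1/2 and 3/4 = 1/2
(ψ or ψ) or (χ and φ) = 1/4 or 1/2 = 1/2
not (((ψ and ψ) implies χ) implies ((φ implies χ) and ψ)) and ((ψ or ψ) or (χ and φ)) = 3/4 and 1/2 = 1/2
ψ or ψ = 1/4 or 1/4 = 1/4
(ψ or ψ) or χ = 1/4 or 1/2 = 1/2
ψ or φ = 1/4 or 3/4 = 3/4
χ or (ψ or φ) = 1/2 or 3/4 = 3/4
χ or φ = 1/2 or 3/4 = 3/4
(χ or (ψ or φ)) and (χ or φ) = 3/4 and 3/4 = 3/4
not ((χ or (ψ or φ)) and (χ or φ)) = not 3/4 = 1/4
((ψ or ψ) or χ) or not ((χ or (ψ or φ)) and (χ or φ)) = 1/2 or 1/4 = 1/2
(not (((ψ and ψ) implies χ) implies ((φ implies χ) and ψ)) and ((ψ or ψ) or (χ and φ))) and (((ψ or ψ) or χ) or not ((χ or (ψ or φ)) and (χ or φ))) = 1/2 and 1/2 = 1/2
(not (not ψ implies ((ψ or χ) implies (φ and φ))) or (not (ψ or χ) or (ψ and (χ implies φ)))) and ((not (((ψ and ψ) implies χ) implies ((φ implies χ) and ψ)) and ((ψ or ψ) or (χ and φ))) and (((ψ or ψ) or χ) or not ((χ or (ψ or φ)) and (χ or φ)))) = 1/2 and 1/2 = 1/2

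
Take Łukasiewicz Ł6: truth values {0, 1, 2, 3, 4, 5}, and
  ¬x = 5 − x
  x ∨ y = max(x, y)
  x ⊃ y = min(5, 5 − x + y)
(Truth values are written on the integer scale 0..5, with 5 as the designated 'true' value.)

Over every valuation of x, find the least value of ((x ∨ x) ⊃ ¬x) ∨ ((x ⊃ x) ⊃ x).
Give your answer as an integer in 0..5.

4

Take x = 3:
x ∨ x = 3 ∨ 3 = 3
¬x = ¬3 = 2
(x ∨ x) ⊃ ¬x = 3 ⊃ 2 = 4
x ⊃ x = 3 ⊃ 3 = 5
(x ⊃ x) ⊃ x = 5 ⊃ 3 = 3
((x ∨ x) ⊃ ¬x) ∨ ((x ⊃ x) ⊃ x) = 4 ∨ 3 = 4
No assignment yields a value below 4, so this is the minimum.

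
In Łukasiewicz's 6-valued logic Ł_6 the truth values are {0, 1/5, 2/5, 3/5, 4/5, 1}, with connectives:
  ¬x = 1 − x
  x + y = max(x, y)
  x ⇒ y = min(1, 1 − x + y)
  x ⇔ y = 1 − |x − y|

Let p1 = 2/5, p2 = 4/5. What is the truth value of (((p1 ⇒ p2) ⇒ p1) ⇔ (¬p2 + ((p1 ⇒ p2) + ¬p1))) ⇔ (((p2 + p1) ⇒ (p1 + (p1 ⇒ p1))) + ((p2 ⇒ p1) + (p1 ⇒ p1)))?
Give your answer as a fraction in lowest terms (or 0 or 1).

2/5

p1 ⇒ p2 = 2/5 ⇒ 4/5 = 1
(p1 ⇒ p2) ⇒ p1 = 1 ⇒ 2/5 = 2/5
¬p2 = ¬4/5 = 1/5
p1 ⇒ p2 = 2/5 ⇒ 4/5 = 1
¬p1 = ¬2/5 = 3/5
(p1 ⇒ p2) + ¬p1 = 1 + 3/5 = 1
¬p2 + ((p1 ⇒ p2) + ¬p1) = 1/5 + 1 = 1
((p1 ⇒ p2) ⇒ p1) ⇔ (¬p2 + ((p1 ⇒ p2) + ¬p1)) = 2/5 ⇔ 1 = 2/5
p2 + p1 = 4/5 + 2/5 = 4/5
p1 ⇒ p1 = 2/5 ⇒ 2/5 = 1
p1 + (p1 ⇒ p1) = 2/5 + 1 = 1
(p2 + p1) ⇒ (p1 + (p1 ⇒ p1)) = 4/5 ⇒ 1 = 1
p2 ⇒ p1 = 4/5 ⇒ 2/5 = 3/5
p1 ⇒ p1 = 2/5 ⇒ 2/5 = 1
(p2 ⇒ p1) + (p1 ⇒ p1) = 3/5 + 1 = 1
((p2 + p1) ⇒ (p1 + (p1 ⇒ p1))) + ((p2 ⇒ p1) + (p1 ⇒ p1)) = 1 + 1 = 1
(((p1 ⇒ p2) ⇒ p1) ⇔ (¬p2 + ((p1 ⇒ p2) + ¬p1))) ⇔ (((p2 + p1) ⇒ (p1 + (p1 ⇒ p1))) + ((p2 ⇒ p1) + (p1 ⇒ p1))) = 2/5 ⇔ 1 = 2/5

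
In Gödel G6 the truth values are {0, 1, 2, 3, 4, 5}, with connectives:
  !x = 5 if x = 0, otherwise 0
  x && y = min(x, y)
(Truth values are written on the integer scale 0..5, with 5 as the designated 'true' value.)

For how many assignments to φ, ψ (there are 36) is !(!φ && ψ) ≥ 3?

value 5: 31 assignments (counts)
value 0: 5 assignments
So 31 of the 36 assignments meet the threshold.

31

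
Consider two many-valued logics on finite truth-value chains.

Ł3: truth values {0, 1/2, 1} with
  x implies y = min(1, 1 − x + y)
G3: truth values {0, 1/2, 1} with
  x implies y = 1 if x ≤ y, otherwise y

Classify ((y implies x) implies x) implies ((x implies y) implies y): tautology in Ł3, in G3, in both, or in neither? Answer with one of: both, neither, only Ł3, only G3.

only Ł3

In Ł3: every assignment gives 1 — tautology.
In G3: at x = 0, y = 1/2 the value is 1/2 — not a tautology.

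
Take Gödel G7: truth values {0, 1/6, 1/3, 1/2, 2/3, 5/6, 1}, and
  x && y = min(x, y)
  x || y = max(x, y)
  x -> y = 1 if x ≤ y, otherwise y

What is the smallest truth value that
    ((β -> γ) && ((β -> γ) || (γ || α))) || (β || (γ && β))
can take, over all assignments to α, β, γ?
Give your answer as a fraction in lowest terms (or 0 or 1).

Take α = 0, β = 1/6, γ = 0:
β -> γ = 1/6 -> 0 = 0
β -> γ = 1/6 -> 0 = 0
γ || α = 0 || 0 = 0
(β -> γ) || (γ || α) = 0 || 0 = 0
(β -> γ) && ((β -> γ) || (γ || α)) = 0 && 0 = 0
γ && β = 0 && 1/6 = 0
β || (γ && β) = 1/6 || 0 = 1/6
((β -> γ) && ((β -> γ) || (γ || α))) || (β || (γ && β)) = 0 || 1/6 = 1/6
No assignment yields a value below 1/6, so this is the minimum.

1/6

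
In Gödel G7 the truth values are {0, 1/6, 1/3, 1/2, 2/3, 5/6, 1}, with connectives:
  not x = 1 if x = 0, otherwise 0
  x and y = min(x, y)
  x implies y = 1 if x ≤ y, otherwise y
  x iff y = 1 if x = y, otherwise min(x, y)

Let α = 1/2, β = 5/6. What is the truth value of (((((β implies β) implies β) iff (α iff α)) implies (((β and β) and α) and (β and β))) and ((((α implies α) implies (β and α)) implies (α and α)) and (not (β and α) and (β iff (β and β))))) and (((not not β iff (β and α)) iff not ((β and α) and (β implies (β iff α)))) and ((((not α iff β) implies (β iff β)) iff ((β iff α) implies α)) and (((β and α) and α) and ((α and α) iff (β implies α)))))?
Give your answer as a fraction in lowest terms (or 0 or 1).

β implies β = 5/6 implies 5/6 = 1
(β implies β) implies β = 1 implies 5/6 = 5/6
α iff α = 1/2 iff 1/2 = 1
((β implies β) implies β) iff (α iff α) = 5/6 iff 1 = 5/6
β and β = 5/6 and 5/6 = 5/6
(β and β) and α = 5/6 and 1/2 = 1/2
β and β = 5/6 and 5/6 = 5/6
((β and β) and α) and (β and β) = 1/2 and 5/6 = 1/2
(((β implies β) implies β) iff (α iff α)) implies (((β and β) and α) and (β and β)) = 5/6 implies 1/2 = 1/2
α implies α = 1/2 implies 1/2 = 1
β and α = 5/6 and 1/2 = 1/2
(α implies α) implies (β and α) = 1 implies 1/2 = 1/2
α and α = 1/2 and 1/2 = 1/2
((α implies α) implies (β and α)) implies (α and α) = 1/2 implies 1/2 = 1
β and α = 5/6 and 1/2 = 1/2
not (β and α) = not 1/2 = 0
β and β = 5/6 and 5/6 = 5/6
β iff (β and β) = 5/6 iff 5/6 = 1
not (β and α) and (β iff (β and β)) = 0 and 1 = 0
(((α implies α) implies (β and α)) implies (α and α)) and (not (β and α) and (β iff (β and β))) = 1 and 0 = 0
((((β implies β) implies β) iff (α iff α)) implies (((β and β) and α) and (β and β))) and ((((α implies α) implies (β and α)) implies (α and α)) and (not (β and α) and (β iff (β and β)))) = 1/2 and 0 = 0
not β = not 5/6 = 0
not not β = not 0 = 1
β and α = 5/6 and 1/2 = 1/2
not not β iff (β and α) = 1 iff 1/2 = 1/2
β and α = 5/6 and 1/2 = 1/2
β iff α = 5/6 iff 1/2 = 1/2
β implies (β iff α) = 5/6 implies 1/2 = 1/2
(β and α) and (β implies (β iff α)) = 1/2 and 1/2 = 1/2
not ((β and α) and (β implies (β iff α))) = not 1/2 = 0
(not not β iff (β and α)) iff not ((β and α) and (β implies (β iff α))) = 1/2 iff 0 = 0
not α = not 1/2 = 0
not α iff β = 0 iff 5/6 = 0
β iff β = 5/6 iff 5/6 = 1
(not α iff β) implies (β iff β) = 0 implies 1 = 1
β iff α = 5/6 iff 1/2 = 1/2
(β iff α) implies α = 1/2 implies 1/2 = 1
((not α iff β) implies (β iff β)) iff ((β iff α) implies α) = 1 iff 1 = 1
β and α = 5/6 and 1/2 = 1/2
(β and α) and α = 1/2 and 1/2 = 1/2
α and α = 1/2 and 1/2 = 1/2
β implies α = 5/6 implies 1/2 = 1/2
(α and α) iff (β implies α) = 1/2 iff 1/2 = 1
((β and α) and α) and ((α and α) iff (β implies α)) = 1/2 and 1 = 1/2
(((not α iff β) implies (β iff β)) iff ((β iff α) implies α)) and (((β and α) and α) and ((α and α) iff (β implies α))) = 1 and 1/2 = 1/2
((not not β iff (β and α)) iff not ((β and α) and (β implies (β iff α)))) and ((((not α iff β) implies (β iff β)) iff ((β iff α) implies α)) and (((β and α) and α) and ((α and α) iff (β implies α)))) = 0 and 1/2 = 0
(((((β implies β) implies β) iff (α iff α)) implies (((β and β) and α) and (β and β))) and ((((α implies α) implies (β and α)) implies (α and α)) and (not (β and α) and (β iff (β and β))))) and (((not not β iff (β and α)) iff not ((β and α) and (β implies (β iff α)))) and ((((not α iff β) implies (β iff β)) iff ((β iff α) implies α)) and (((β and α) and α) and ((α and α) iff (β implies α))))) = 0 and 0 = 0

0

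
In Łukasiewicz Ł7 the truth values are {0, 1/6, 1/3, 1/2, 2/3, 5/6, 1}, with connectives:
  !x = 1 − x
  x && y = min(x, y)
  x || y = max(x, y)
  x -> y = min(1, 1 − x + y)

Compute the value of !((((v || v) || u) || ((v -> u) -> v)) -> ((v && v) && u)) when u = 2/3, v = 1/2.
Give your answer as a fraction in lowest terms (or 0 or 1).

v || v = 1/2 || 1/2 = 1/2
(v || v) || u = 1/2 || 2/3 = 2/3
v -> u = 1/2 -> 2/3 = 1
(v -> u) -> v = 1 -> 1/2 = 1/2
((v || v) || u) || ((v -> u) -> v) = 2/3 || 1/2 = 2/3
v && v = 1/2 && 1/2 = 1/2
(v && v) && u = 1/2 && 2/3 = 1/2
(((v || v) || u) || ((v -> u) -> v)) -> ((v && v) && u) = 2/3 -> 1/2 = 5/6
!((((v || v) || u) || ((v -> u) -> v)) -> ((v && v) && u)) = !5/6 = 1/6

1/6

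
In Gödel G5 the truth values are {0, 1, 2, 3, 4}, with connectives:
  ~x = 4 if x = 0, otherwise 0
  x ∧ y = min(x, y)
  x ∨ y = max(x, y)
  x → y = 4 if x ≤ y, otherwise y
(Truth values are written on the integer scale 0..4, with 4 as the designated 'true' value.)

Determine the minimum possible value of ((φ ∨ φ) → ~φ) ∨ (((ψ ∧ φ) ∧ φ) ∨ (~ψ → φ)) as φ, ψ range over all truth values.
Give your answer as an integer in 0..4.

1

Take φ = 1, ψ = 0:
φ ∨ φ = 1 ∨ 1 = 1
~φ = ~1 = 0
(φ ∨ φ) → ~φ = 1 → 0 = 0
ψ ∧ φ = 0 ∧ 1 = 0
(ψ ∧ φ) ∧ φ = 0 ∧ 1 = 0
~ψ = ~0 = 4
~ψ → φ = 4 → 1 = 1
((ψ ∧ φ) ∧ φ) ∨ (~ψ → φ) = 0 ∨ 1 = 1
((φ ∨ φ) → ~φ) ∨ (((ψ ∧ φ) ∧ φ) ∨ (~ψ → φ)) = 0 ∨ 1 = 1
No assignment yields a value below 1, so this is the minimum.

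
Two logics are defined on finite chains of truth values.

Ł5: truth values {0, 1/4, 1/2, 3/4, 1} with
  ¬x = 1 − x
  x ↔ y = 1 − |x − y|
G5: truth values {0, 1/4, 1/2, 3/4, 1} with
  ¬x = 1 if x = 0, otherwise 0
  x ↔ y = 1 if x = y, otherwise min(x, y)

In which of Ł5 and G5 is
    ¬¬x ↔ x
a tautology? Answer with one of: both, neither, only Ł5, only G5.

only Ł5

In Ł5: every assignment gives 1 — tautology.
In G5: at x = 1/4 the value is 1/4 — not a tautology.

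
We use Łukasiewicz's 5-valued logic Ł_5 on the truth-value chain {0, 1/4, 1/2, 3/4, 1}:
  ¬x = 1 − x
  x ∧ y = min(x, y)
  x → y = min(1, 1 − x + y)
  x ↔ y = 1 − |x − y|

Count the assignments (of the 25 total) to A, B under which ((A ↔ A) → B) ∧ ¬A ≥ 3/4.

4

value 1: 1 assignment (counts)
value 3/4: 3 assignments (counts)
value 1/2: 5 assignments
value 1/4: 7 assignments
value 0: 9 assignments
So 4 of the 25 assignments meet the threshold.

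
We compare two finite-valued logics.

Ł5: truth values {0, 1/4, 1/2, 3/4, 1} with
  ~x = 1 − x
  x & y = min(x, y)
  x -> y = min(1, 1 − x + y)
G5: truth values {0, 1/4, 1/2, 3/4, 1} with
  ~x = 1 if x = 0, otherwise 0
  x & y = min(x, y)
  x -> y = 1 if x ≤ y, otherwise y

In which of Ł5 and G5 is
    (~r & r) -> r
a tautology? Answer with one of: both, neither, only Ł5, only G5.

In Ł5: every assignment gives 1 — tautology.
In G5: every assignment gives 1 — tautology.

both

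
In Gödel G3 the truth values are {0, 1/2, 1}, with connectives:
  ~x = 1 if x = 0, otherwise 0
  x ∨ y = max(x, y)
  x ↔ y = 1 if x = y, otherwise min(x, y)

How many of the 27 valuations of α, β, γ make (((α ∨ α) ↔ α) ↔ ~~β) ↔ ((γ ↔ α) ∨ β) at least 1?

16

value 1: 16 assignments (counts)
value 1/2: 6 assignments
value 0: 5 assignments
So 16 of the 27 assignments meet the threshold.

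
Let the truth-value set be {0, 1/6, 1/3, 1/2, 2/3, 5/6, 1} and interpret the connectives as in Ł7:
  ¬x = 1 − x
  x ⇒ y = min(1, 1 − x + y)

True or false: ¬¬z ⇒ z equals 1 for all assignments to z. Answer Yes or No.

z = 0 ↦ 1
z = 1/6 ↦ 1
z = 1/3 ↦ 1
z = 1/2 ↦ 1
z = 2/3 ↦ 1
z = 5/6 ↦ 1
z = 1 ↦ 1
Every assignment gives a value ≥ 1.

Yes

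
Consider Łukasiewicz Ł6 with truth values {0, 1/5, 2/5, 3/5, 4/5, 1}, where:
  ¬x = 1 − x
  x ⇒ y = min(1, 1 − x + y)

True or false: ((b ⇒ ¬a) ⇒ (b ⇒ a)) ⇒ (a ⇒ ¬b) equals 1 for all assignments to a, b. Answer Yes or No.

Counterexample: take a = 2/5, b = 1.
¬a = ¬2/5 = 3/5
b ⇒ ¬a = 1 ⇒ 3/5 = 3/5
b ⇒ a = 1 ⇒ 2/5 = 2/5
(b ⇒ ¬a) ⇒ (b ⇒ a) = 3/5 ⇒ 2/5 = 4/5
¬b = ¬1 = 0
a ⇒ ¬b = 2/5 ⇒ 0 = 3/5
((b ⇒ ¬a) ⇒ (b ⇒ a)) ⇒ (a ⇒ ¬b) = 4/5 ⇒ 3/5 = 4/5
This gives 4/5 ≠ 1.

No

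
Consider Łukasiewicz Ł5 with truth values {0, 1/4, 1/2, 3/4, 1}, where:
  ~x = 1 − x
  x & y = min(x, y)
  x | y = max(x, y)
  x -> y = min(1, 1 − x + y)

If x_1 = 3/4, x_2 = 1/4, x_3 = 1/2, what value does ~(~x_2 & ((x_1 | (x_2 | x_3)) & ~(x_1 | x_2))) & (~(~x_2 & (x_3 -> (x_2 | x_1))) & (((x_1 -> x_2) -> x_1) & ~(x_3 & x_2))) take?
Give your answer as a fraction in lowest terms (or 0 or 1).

1/4

~x_2 = ~1/4 = 3/4
x_2 | x_3 = 1/4 | 1/2 = 1/2
x_1 | (x_2 | x_3) = 3/4 | 1/2 = 3/4
x_1 | x_2 = 3/4 | 1/4 = 3/4
~(x_1 | x_2) = ~3/4 = 1/4
(x_1 | (x_2 | x_3)) & ~(x_1 | x_2) = 3/4 & 1/4 = 1/4
~x_2 & ((x_1 | (x_2 | x_3)) & ~(x_1 | x_2)) = 3/4 & 1/4 = 1/4
~(~x_2 & ((x_1 | (x_2 | x_3)) & ~(x_1 | x_2))) = ~1/4 = 3/4
~x_2 = ~1/4 = 3/4
x_2 | x_1 = 1/4 | 3/4 = 3/4
x_3 -> (x_2 | x_1) = 1/2 -> 3/4 = 1
~x_2 & (x_3 -> (x_2 | x_1)) = 3/4 & 1 = 3/4
~(~x_2 & (x_3 -> (x_2 | x_1))) = ~3/4 = 1/4
x_1 -> x_2 = 3/4 -> 1/4 = 1/2
(x_1 -> x_2) -> x_1 = 1/2 -> 3/4 = 1
x_3 & x_2 = 1/2 & 1/4 = 1/4
~(x_3 & x_2) = ~1/4 = 3/4
((x_1 -> x_2) -> x_1) & ~(x_3 & x_2) = 1 & 3/4 = 3/4
~(~x_2 & (x_3 -> (x_2 | x_1))) & (((x_1 -> x_2) -> x_1) & ~(x_3 & x_2)) = 1/4 & 3/4 = 1/4
~(~x_2 & ((x_1 | (x_2 | x_3)) & ~(x_1 | x_2))) & (~(~x_2 & (x_3 -> (x_2 | x_1))) & (((x_1 -> x_2) -> x_1) & ~(x_3 & x_2))) = 3/4 & 1/4 = 1/4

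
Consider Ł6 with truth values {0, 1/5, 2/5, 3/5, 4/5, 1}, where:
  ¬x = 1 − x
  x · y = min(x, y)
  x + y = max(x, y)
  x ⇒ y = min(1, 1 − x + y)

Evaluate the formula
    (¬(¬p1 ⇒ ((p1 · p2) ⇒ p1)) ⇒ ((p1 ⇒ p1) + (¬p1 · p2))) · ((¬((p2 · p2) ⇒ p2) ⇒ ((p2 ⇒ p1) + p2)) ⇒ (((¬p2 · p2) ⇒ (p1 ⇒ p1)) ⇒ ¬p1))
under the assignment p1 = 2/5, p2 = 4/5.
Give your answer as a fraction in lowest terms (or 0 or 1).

3/5

¬p1 = ¬2/5 = 3/5
p1 · p2 = 2/5 · 4/5 = 2/5
(p1 · p2) ⇒ p1 = 2/5 ⇒ 2/5 = 1
¬p1 ⇒ ((p1 · p2) ⇒ p1) = 3/5 ⇒ 1 = 1
¬(¬p1 ⇒ ((p1 · p2) ⇒ p1)) = ¬1 = 0
p1 ⇒ p1 = 2/5 ⇒ 2/5 = 1
¬p1 = ¬2/5 = 3/5
¬p1 · p2 = 3/5 · 4/5 = 3/5
(p1 ⇒ p1) + (¬p1 · p2) = 1 + 3/5 = 1
¬(¬p1 ⇒ ((p1 · p2) ⇒ p1)) ⇒ ((p1 ⇒ p1) + (¬p1 · p2)) = 0 ⇒ 1 = 1
p2 · p2 = 4/5 · 4/5 = 4/5
(p2 · p2) ⇒ p2 = 4/5 ⇒ 4/5 = 1
¬((p2 · p2) ⇒ p2) = ¬1 = 0
p2 ⇒ p1 = 4/5 ⇒ 2/5 = 3/5
(p2 ⇒ p1) + p2 = 3/5 + 4/5 = 4/5
¬((p2 · p2) ⇒ p2) ⇒ ((p2 ⇒ p1) + p2) = 0 ⇒ 4/5 = 1
¬p2 = ¬4/5 = 1/5
¬p2 · p2 = 1/5 · 4/5 = 1/5
p1 ⇒ p1 = 2/5 ⇒ 2/5 = 1
(¬p2 · p2) ⇒ (p1 ⇒ p1) = 1/5 ⇒ 1 = 1
¬p1 = ¬2/5 = 3/5
((¬p2 · p2) ⇒ (p1 ⇒ p1)) ⇒ ¬p1 = 1 ⇒ 3/5 = 3/5
(¬((p2 · p2) ⇒ p2) ⇒ ((p2 ⇒ p1) + p2)) ⇒ (((¬p2 · p2) ⇒ (p1 ⇒ p1)) ⇒ ¬p1) = 1 ⇒ 3/5 = 3/5
(¬(¬p1 ⇒ ((p1 · p2) ⇒ p1)) ⇒ ((p1 ⇒ p1) + (¬p1 · p2))) · ((¬((p2 · p2) ⇒ p2) ⇒ ((p2 ⇒ p1) + p2)) ⇒ (((¬p2 · p2) ⇒ (p1 ⇒ p1)) ⇒ ¬p1)) = 1 · 3/5 = 3/5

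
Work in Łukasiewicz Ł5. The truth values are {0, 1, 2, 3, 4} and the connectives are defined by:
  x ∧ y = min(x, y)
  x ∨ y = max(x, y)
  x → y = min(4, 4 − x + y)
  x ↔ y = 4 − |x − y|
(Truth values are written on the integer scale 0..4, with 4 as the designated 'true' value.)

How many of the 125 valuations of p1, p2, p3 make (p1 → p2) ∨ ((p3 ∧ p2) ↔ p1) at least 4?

value 4: 75 assignments (counts)
value 3: 20 assignments
value 2: 15 assignments
value 1: 10 assignments
value 0: 5 assignments
So 75 of the 125 assignments meet the threshold.

75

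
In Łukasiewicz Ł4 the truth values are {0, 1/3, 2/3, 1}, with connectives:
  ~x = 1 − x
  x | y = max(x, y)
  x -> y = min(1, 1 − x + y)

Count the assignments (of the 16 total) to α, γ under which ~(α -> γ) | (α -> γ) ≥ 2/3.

α = 0, γ = 0 ↦ 1  ≥
α = 0, γ = 1/3 ↦ 1  ≥
α = 0, γ = 2/3 ↦ 1  ≥
α = 0, γ = 1 ↦ 1  ≥
α = 1/3, γ = 0 ↦ 2/3  ≥
α = 1/3, γ = 1/3 ↦ 1  ≥
α = 1/3, γ = 2/3 ↦ 1  ≥
α = 1/3, γ = 1 ↦ 1  ≥
α = 2/3, γ = 0 ↦ 2/3  ≥
α = 2/3, γ = 1/3 ↦ 2/3  ≥
α = 2/3, γ = 2/3 ↦ 1  ≥
α = 2/3, γ = 1 ↦ 1  ≥
α = 1, γ = 0 ↦ 1  ≥
α = 1, γ = 1/3 ↦ 2/3  ≥
α = 1, γ = 2/3 ↦ 2/3  ≥
α = 1, γ = 1 ↦ 1  ≥
So 16 of the 16 assignments meet the threshold.

16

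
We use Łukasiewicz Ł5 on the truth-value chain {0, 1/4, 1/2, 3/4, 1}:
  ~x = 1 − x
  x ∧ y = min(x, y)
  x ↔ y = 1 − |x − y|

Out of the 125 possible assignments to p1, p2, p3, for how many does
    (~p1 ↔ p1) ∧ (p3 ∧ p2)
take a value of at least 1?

1

value 1: 1 assignment (counts)
value 3/4: 3 assignments
value 1/2: 23 assignments
value 1/4: 21 assignments
value 0: 77 assignments
So 1 of the 125 assignments meets the threshold.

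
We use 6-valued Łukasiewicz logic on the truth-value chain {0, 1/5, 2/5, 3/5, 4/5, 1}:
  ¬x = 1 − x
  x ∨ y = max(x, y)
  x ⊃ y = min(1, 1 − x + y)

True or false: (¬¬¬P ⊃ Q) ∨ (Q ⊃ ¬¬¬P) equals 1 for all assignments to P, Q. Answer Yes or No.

At P = 4/5, Q = 0, for instance:
¬P = ¬4/5 = 1/5
¬¬P = ¬1/5 = 4/5
¬¬¬P = ¬4/5 = 1/5
¬¬¬P ⊃ Q = 1/5 ⊃ 0 = 4/5
Q ⊃ ¬¬¬P = 0 ⊃ 1/5 = 1
(¬¬¬P ⊃ Q) ∨ (Q ⊃ ¬¬¬P) = 4/5 ∨ 1 = 1
and checking the remaining 35 assignments likewise gives ≥ 1 in every case.

Yes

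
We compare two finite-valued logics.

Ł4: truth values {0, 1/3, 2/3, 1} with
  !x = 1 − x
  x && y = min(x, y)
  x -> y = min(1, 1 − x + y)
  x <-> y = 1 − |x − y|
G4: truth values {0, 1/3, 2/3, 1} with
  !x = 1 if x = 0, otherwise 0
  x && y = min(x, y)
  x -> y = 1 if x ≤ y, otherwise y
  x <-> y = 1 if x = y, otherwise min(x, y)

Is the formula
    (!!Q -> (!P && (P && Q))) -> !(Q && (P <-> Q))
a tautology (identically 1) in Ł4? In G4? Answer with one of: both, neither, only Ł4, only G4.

In Ł4: at P = 1/3, Q = 1/3 the value is 2/3 — not a tautology.
In G4: every assignment gives 1 — tautology.

only G4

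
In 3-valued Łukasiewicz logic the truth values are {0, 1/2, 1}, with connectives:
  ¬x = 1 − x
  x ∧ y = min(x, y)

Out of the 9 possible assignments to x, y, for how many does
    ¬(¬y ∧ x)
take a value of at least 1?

5

x = 0, y = 0 ↦ 1  ≥
x = 0, y = 1/2 ↦ 1  ≥
x = 0, y = 1 ↦ 1  ≥
x = 1/2, y = 0 ↦ 1/2  <
x = 1/2, y = 1/2 ↦ 1/2  <
x = 1/2, y = 1 ↦ 1  ≥
x = 1, y = 0 ↦ 0  <
x = 1, y = 1/2 ↦ 1/2  <
x = 1, y = 1 ↦ 1  ≥
So 5 of the 9 assignments meet the threshold.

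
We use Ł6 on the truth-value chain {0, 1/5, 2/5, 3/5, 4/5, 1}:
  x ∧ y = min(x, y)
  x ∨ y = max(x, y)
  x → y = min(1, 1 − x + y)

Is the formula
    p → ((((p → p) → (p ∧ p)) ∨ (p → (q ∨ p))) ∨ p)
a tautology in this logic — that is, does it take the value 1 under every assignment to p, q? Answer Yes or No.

At p = 0, q = 3/5, for instance:
p → p = 0 → 0 = 1
p ∧ p = 0 ∧ 0 = 0
(p → p) → (p ∧ p) = 1 → 0 = 0
q ∨ p = 3/5 ∨ 0 = 3/5
p → (q ∨ p) = 0 → 3/5 = 1
((p → p) → (p ∧ p)) ∨ (p → (q ∨ p)) = 0 ∨ 1 = 1
(((p → p) → (p ∧ p)) ∨ (p → (q ∨ p))) ∨ p = 1 ∨ 0 = 1
p → ((((p → p) → (p ∧ p)) ∨ (p → (q ∨ p))) ∨ p) = 0 → 1 = 1
and checking the remaining 35 assignments likewise gives ≥ 1 in every case.

Yes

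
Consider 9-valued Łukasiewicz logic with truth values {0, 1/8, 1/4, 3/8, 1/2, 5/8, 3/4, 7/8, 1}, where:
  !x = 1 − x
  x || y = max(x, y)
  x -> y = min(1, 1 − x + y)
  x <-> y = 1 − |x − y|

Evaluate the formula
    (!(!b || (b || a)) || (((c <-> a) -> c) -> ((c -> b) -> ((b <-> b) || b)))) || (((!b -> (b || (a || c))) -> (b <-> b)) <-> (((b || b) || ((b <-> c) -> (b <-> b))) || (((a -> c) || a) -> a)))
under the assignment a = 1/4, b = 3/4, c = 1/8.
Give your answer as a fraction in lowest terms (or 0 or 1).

!b = !3/4 = 1/4
b || a = 3/4 || 1/4 = 3/4
!b || (b || a) = 1/4 || 3/4 = 3/4
!(!b || (b || a)) = !3/4 = 1/4
c <-> a = 1/8 <-> 1/4 = 7/8
(c <-> a) -> c = 7/8 -> 1/8 = 1/4
c -> b = 1/8 -> 3/4 = 1
b <-> b = 3/4 <-> 3/4 = 1
(b <-> b) || b = 1 || 3/4 = 1
(c -> b) -> ((b <-> b) || b) = 1 -> 1 = 1
((c <-> a) -> c) -> ((c -> b) -> ((b <-> b) || b)) = 1/4 -> 1 = 1
!(!b || (b || a)) || (((c <-> a) -> c) -> ((c -> b) -> ((b <-> b) || b))) = 1/4 || 1 = 1
!b = !3/4 = 1/4
a || c = 1/4 || 1/8 = 1/4
b || (a || c) = 3/4 || 1/4 = 3/4
!b -> (b || (a || c)) = 1/4 -> 3/4 = 1
b <-> b = 3/4 <-> 3/4 = 1
(!b -> (b || (a || c))) -> (b <-> b) = 1 -> 1 = 1
b || b = 3/4 || 3/4 = 3/4
b <-> c = 3/4 <-> 1/8 = 3/8
b <-> b = 3/4 <-> 3/4 = 1
(b <-> c) -> (b <-> b) = 3/8 -> 1 = 1
(b || b) || ((b <-> c) -> (b <-> b)) = 3/4 || 1 = 1
a -> c = 1/4 -> 1/8 = 7/8
(a -> c) || a = 7/8 || 1/4 = 7/8
((a -> c) || a) -> a = 7/8 -> 1/4 = 3/8
((b || b) || ((b <-> c) -> (b <-> b))) || (((a -> c) || a) -> a) = 1 || 3/8 = 1
((!b -> (b || (a || c))) -> (b <-> b)) <-> (((b || b) || ((b <-> c) -> (b <-> b))) || (((a -> c) || a) -> a)) = 1 <-> 1 = 1
(!(!b || (b || a)) || (((c <-> a) -> c) -> ((c -> b) -> ((b <-> b) || b)))) || (((!b -> (b || (a || c))) -> (b <-> b)) <-> (((b || b) || ((b <-> c) -> (b <-> b))) || (((a -> c) || a) -> a))) = 1 || 1 = 1

1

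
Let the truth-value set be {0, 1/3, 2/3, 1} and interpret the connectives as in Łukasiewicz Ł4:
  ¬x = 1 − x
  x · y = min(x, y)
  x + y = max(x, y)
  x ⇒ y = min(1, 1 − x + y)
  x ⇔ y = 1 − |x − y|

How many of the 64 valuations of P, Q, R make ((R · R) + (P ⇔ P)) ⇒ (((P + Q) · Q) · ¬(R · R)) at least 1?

value 1: 4 assignments (counts)
value 2/3: 12 assignments
value 1/3: 20 assignments
value 0: 28 assignments
So 4 of the 64 assignments meet the threshold.

4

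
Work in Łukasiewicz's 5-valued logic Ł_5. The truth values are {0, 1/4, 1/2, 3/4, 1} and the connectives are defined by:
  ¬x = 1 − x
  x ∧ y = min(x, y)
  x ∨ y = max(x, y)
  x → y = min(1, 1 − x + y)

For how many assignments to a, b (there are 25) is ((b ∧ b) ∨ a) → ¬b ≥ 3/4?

14

value 1: 12 assignments (counts)
value 3/4: 2 assignments (counts)
value 1/2: 5 assignments
value 1/4: 1 assignment
value 0: 5 assignments
So 14 of the 25 assignments meet the threshold.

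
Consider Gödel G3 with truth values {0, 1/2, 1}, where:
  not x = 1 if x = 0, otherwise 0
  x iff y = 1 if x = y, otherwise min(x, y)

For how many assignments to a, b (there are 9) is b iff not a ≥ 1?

a = 0, b = 0 ↦ 0  <
a = 0, b = 1/2 ↦ 1/2  <
a = 0, b = 1 ↦ 1  ≥
a = 1/2, b = 0 ↦ 1  ≥
a = 1/2, b = 1/2 ↦ 0  <
a = 1/2, b = 1 ↦ 0  <
a = 1, b = 0 ↦ 1  ≥
a = 1, b = 1/2 ↦ 0  <
a = 1, b = 1 ↦ 0  <
So 3 of the 9 assignments meet the threshold.

3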